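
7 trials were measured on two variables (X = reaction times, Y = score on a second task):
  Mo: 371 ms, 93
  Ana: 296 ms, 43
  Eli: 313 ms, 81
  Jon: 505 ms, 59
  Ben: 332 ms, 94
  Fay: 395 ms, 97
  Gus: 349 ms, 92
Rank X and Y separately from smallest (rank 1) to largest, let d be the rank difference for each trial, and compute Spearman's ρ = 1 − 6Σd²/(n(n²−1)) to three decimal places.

Ranks of variable 1: 5, 1, 2, 7, 3, 6, 4
Ranks of variable 2: 5, 1, 3, 2, 6, 7, 4
d = r₁ − r₂: 0, 0, -1, 5, -3, -1, 0
d²: 0, 0, 1, 25, 9, 1, 0; Σd² = 36
ρ = 1 − 6·36/(7·48) = 1 − 216/336 = 0.357

0.357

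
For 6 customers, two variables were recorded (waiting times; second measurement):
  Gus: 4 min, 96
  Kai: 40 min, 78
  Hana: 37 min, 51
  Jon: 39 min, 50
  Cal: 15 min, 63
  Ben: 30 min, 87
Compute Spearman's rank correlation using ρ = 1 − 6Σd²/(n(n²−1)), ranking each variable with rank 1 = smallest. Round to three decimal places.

-0.543

Ranks of variable 1: 1, 6, 4, 5, 2, 3
Ranks of variable 2: 6, 4, 2, 1, 3, 5
d = r₁ − r₂: -5, 2, 2, 4, -1, -2
d²: 25, 4, 4, 16, 1, 4; Σd² = 54
ρ = 1 − 6·54/(6·35) = 1 − 324/210 = -0.543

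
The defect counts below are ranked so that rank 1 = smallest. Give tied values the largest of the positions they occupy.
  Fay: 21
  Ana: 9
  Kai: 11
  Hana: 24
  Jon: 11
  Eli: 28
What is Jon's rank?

3

Sorted (ascending): 9, 11, 11, 21, 24, 28
The 2 values of 11 occupy positions 2–3 → each gets rank 3.
Jon has value 11 → rank 3.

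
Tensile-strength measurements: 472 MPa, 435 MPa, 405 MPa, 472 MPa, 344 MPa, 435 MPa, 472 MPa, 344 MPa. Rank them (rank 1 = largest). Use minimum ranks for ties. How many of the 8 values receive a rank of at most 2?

Sorted (descending): 472, 472, 472, 435, 435, 405, 344, 344
The 3 values of 472 occupy positions 1–3 → each gets rank 1.
The 2 values of 435 occupy positions 4–5 → each gets rank 4.
The 2 values of 344 occupy positions 7–8 → each gets rank 7.
Ranks ≤ 2: {1, 1, 1} → 3 values.

3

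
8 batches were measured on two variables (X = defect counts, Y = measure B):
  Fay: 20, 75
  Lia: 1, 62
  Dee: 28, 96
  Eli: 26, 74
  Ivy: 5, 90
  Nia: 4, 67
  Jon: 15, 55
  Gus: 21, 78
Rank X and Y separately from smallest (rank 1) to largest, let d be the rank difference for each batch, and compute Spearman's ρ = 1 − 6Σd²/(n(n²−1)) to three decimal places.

Ranks of variable 1: 5, 1, 8, 7, 3, 2, 4, 6
Ranks of variable 2: 5, 2, 8, 4, 7, 3, 1, 6
d = r₁ − r₂: 0, -1, 0, 3, -4, -1, 3, 0
d²: 0, 1, 0, 9, 16, 1, 9, 0; Σd² = 36
ρ = 1 − 6·36/(8·63) = 1 − 216/504 = 0.571

0.571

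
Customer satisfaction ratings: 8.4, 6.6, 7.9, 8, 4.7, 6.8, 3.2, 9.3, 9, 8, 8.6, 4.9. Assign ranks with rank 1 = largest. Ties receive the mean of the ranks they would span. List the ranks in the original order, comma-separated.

Sorted (descending): 9.3, 9, 8.6, 8.4, 8, 8, 7.9, 6.8, 6.6, 4.9, 4.7, 3.2
The 2 values of 8 occupy positions 5–6 → average rank (5+6)/2 = 5.5.

4, 9, 7, 5.5, 11, 8, 12, 1, 2, 5.5, 3, 10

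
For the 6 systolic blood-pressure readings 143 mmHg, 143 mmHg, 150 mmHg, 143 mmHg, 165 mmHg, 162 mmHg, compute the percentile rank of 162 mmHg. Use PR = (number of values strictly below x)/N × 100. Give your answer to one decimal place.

66.7

N = 6.
Strictly below 162: 4. Equal to 162: 1.
PR = 4/6 × 100 = 66.7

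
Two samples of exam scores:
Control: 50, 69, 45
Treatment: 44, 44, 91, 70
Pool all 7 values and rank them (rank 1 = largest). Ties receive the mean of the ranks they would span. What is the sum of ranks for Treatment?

16

Sorted (descending): 91, 70, 69, 50, 45, 44, 44
The 2 values of 44 occupy positions 6–7 → average rank (6+7)/2 = 6.5.
Treatment values → pooled ranks: 44→6.5, 44→6.5, 91→1, 70→2
Rank sum = 6.5 + 6.5 + 1 + 2 = 16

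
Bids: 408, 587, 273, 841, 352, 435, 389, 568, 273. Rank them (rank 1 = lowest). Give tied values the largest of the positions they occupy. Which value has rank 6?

435

Sorted (ascending): 273, 273, 352, 389, 408, 435, 568, 587, 841
The 2 values of 273 occupy positions 1–2 → each gets rank 2.
Rank 6 → value 435.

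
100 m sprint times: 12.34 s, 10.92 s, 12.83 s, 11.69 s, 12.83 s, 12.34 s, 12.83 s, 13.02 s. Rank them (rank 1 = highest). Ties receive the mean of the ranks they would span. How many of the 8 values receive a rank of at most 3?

Sorted (descending): 13.02, 12.83, 12.83, 12.83, 12.34, 12.34, 11.69, 10.92
The 3 values of 12.83 occupy positions 2–4 → average rank 3.
The 2 values of 12.34 occupy positions 5–6 → average rank (5+6)/2 = 5.5.
Ranks ≤ 3: {1, 3, 3, 3} → 4 values.

4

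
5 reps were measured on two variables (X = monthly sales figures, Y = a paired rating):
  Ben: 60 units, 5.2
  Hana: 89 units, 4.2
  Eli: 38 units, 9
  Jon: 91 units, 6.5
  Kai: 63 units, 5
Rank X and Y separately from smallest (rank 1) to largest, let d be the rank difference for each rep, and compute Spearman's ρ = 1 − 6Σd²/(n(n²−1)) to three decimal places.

-0.400

Ranks of variable 1: 2, 4, 1, 5, 3
Ranks of variable 2: 3, 1, 5, 4, 2
d = r₁ − r₂: -1, 3, -4, 1, 1
d²: 1, 9, 16, 1, 1; Σd² = 28
ρ = 1 − 6·28/(5·24) = 1 − 168/120 = -0.400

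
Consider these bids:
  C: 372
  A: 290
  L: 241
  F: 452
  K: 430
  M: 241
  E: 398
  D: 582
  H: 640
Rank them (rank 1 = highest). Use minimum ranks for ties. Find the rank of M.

8

Sorted (descending): 640, 582, 452, 430, 398, 372, 290, 241, 241
The 2 values of 241 occupy positions 8–9 → each gets rank 8.
M has value 241 → rank 8.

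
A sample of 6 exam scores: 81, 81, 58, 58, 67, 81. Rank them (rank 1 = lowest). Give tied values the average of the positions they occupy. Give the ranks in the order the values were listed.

Sorted (ascending): 58, 58, 67, 81, 81, 81
The 2 values of 58 occupy positions 1–2 → average rank (1+2)/2 = 1.5.
The 3 values of 81 occupy positions 4–6 → average rank 5.

5, 5, 1.5, 1.5, 3, 5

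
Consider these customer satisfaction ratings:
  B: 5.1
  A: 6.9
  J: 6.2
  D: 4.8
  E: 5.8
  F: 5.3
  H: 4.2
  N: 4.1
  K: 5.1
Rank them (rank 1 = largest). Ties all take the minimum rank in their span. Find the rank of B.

5

Sorted (descending): 6.9, 6.2, 5.8, 5.3, 5.1, 5.1, 4.8, 4.2, 4.1
The 2 values of 5.1 occupy positions 5–6 → each gets rank 5.
B has value 5.1 → rank 5.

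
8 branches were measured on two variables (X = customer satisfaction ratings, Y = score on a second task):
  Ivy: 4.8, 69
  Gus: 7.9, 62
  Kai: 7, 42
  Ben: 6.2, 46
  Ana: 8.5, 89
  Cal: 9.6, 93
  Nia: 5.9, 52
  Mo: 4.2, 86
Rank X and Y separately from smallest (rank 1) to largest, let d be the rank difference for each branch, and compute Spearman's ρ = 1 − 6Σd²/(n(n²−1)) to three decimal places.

Ranks of variable 1: 2, 6, 5, 4, 7, 8, 3, 1
Ranks of variable 2: 5, 4, 1, 2, 7, 8, 3, 6
d = r₁ − r₂: -3, 2, 4, 2, 0, 0, 0, -5
d²: 9, 4, 16, 4, 0, 0, 0, 25; Σd² = 58
ρ = 1 − 6·58/(8·63) = 1 − 348/504 = 0.310

0.310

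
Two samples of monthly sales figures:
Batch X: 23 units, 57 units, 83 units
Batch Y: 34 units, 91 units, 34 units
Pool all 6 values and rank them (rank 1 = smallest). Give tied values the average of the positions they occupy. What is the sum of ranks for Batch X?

10

Sorted (ascending): 23, 34, 34, 57, 83, 91
The 2 values of 34 occupy positions 2–3 → average rank (2+3)/2 = 2.5.
Batch X values → pooled ranks: 23→1, 57→4, 83→5
Rank sum = 1 + 4 + 5 = 10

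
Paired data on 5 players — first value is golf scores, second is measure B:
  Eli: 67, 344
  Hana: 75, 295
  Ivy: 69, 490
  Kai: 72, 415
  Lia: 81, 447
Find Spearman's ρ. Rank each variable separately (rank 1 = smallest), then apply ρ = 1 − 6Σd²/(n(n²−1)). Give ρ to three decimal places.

0.000

Ranks of variable 1: 1, 4, 2, 3, 5
Ranks of variable 2: 2, 1, 5, 3, 4
d = r₁ − r₂: -1, 3, -3, 0, 1
d²: 1, 9, 9, 0, 1; Σd² = 20
ρ = 1 − 6·20/(5·24) = 1 − 120/120 = 0.000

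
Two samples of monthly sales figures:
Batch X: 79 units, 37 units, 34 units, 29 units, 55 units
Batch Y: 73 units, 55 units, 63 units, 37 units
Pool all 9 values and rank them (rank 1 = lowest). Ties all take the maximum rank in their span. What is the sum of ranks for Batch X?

22

Sorted (ascending): 29, 34, 37, 37, 55, 55, 63, 73, 79
The 2 values of 37 occupy positions 3–4 → each gets rank 4.
The 2 values of 55 occupy positions 5–6 → each gets rank 6.
Batch X values → pooled ranks: 79→9, 37→4, 34→2, 29→1, 55→6
Rank sum = 9 + 4 + 2 + 1 + 6 = 22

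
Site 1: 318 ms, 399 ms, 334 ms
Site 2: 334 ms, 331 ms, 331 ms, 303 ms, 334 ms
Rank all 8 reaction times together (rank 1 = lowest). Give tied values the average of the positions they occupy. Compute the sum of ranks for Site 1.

16

Sorted (ascending): 303, 318, 331, 331, 334, 334, 334, 399
The 2 values of 331 occupy positions 3–4 → average rank (3+4)/2 = 3.5.
The 3 values of 334 occupy positions 5–7 → average rank 6.
Site 1 values → pooled ranks: 318→2, 399→8, 334→6
Rank sum = 2 + 8 + 6 = 16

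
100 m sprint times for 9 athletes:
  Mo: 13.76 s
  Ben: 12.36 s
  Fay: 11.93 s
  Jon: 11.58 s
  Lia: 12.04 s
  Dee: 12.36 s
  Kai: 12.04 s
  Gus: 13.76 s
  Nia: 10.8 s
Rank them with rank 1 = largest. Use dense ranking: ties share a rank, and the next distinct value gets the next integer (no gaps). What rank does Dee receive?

2

Sorted (descending): 13.76, 13.76, 12.36, 12.36, 12.04, 12.04, 11.93, 11.58, 10.8
The 2 values of 13.76 share dense rank 1.
The 2 values of 12.36 share dense rank 2.
The 2 values of 12.04 share dense rank 3.
Remaining distinct values take the next consecutive integers.
Dee has value 12.36 s → rank 2.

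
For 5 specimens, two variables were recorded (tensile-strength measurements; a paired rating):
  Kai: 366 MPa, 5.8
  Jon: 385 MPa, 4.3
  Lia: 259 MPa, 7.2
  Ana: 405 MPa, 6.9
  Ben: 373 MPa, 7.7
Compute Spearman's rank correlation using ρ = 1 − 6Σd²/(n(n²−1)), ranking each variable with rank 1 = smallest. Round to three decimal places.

-0.300

Ranks of variable 1: 2, 4, 1, 5, 3
Ranks of variable 2: 2, 1, 4, 3, 5
d = r₁ − r₂: 0, 3, -3, 2, -2
d²: 0, 9, 9, 4, 4; Σd² = 26
ρ = 1 − 6·26/(5·24) = 1 − 156/120 = -0.300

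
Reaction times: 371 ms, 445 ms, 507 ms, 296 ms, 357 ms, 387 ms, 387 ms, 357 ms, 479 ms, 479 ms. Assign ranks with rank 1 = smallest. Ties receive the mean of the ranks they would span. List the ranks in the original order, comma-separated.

4, 7, 10, 1, 2.5, 5.5, 5.5, 2.5, 8.5, 8.5

Sorted (ascending): 296, 357, 357, 371, 387, 387, 445, 479, 479, 507
The 2 values of 357 occupy positions 2–3 → average rank (2+3)/2 = 2.5.
The 2 values of 387 occupy positions 5–6 → average rank (5+6)/2 = 5.5.
The 2 values of 479 occupy positions 8–9 → average rank (8+9)/2 = 8.5.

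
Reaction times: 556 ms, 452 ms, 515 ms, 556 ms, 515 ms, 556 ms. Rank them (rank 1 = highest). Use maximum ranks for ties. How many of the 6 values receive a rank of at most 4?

3

Sorted (descending): 556, 556, 556, 515, 515, 452
The 3 values of 556 occupy positions 1–3 → each gets rank 3.
The 2 values of 515 occupy positions 4–5 → each gets rank 5.
Ranks ≤ 4: {3, 3, 3} → 3 values.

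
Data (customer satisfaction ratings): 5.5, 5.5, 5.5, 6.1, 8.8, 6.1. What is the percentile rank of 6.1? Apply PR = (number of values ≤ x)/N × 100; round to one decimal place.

83.3

N = 6.
Strictly below 6.1: 3. Equal to 6.1: 2.
PR = 5/6 × 100 = 83.3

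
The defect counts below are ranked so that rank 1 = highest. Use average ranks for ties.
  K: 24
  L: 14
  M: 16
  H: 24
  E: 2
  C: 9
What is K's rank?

1.5

Sorted (descending): 24, 24, 16, 14, 9, 2
The 2 values of 24 occupy positions 1–2 → average rank (1+2)/2 = 1.5.
K has value 24 → rank 1.5.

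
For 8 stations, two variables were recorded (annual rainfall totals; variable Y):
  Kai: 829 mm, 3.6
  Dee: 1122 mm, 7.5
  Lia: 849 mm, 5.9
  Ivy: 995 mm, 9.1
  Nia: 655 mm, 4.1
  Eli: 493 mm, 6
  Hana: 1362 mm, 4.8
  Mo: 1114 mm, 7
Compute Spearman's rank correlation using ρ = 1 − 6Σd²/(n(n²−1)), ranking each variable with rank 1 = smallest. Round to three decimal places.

0.357

Ranks of variable 1: 3, 7, 4, 5, 2, 1, 8, 6
Ranks of variable 2: 1, 7, 4, 8, 2, 5, 3, 6
d = r₁ − r₂: 2, 0, 0, -3, 0, -4, 5, 0
d²: 4, 0, 0, 9, 0, 16, 25, 0; Σd² = 54
ρ = 1 − 6·54/(8·63) = 1 − 324/504 = 0.357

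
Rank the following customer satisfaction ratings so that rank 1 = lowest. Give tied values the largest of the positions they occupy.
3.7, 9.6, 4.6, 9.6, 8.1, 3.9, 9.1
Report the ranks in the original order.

1, 7, 3, 7, 4, 2, 5

Sorted (ascending): 3.7, 3.9, 4.6, 8.1, 9.1, 9.6, 9.6
The 2 values of 9.6 occupy positions 6–7 → each gets rank 7.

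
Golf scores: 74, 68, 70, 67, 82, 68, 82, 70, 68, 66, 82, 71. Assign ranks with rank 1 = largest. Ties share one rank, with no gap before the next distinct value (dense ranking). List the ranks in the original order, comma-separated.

2, 5, 4, 6, 1, 5, 1, 4, 5, 7, 1, 3

Sorted (descending): 82, 82, 82, 74, 71, 70, 70, 68, 68, 68, 67, 66
The 3 values of 82 share dense rank 1.
The 2 values of 70 share dense rank 4.
The 3 values of 68 share dense rank 5.
Remaining distinct values take the next consecutive integers.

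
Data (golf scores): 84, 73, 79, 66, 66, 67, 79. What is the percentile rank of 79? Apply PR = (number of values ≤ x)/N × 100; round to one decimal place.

85.7

N = 7.
Strictly below 79: 4. Equal to 79: 2.
PR = 6/7 × 100 = 85.7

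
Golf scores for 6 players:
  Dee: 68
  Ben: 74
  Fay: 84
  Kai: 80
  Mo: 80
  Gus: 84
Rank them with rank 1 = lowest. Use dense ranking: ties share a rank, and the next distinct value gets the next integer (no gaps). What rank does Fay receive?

4

Sorted (ascending): 68, 74, 80, 80, 84, 84
The 2 values of 80 share dense rank 3.
The 2 values of 84 share dense rank 4.
Remaining distinct values take the next consecutive integers.
Fay has value 84 → rank 4.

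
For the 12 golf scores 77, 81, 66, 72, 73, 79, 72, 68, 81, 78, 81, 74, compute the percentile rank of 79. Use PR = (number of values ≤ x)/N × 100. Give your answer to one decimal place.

N = 12.
Strictly below 79: 8. Equal to 79: 1.
PR = 9/12 × 100 = 75.0

75.0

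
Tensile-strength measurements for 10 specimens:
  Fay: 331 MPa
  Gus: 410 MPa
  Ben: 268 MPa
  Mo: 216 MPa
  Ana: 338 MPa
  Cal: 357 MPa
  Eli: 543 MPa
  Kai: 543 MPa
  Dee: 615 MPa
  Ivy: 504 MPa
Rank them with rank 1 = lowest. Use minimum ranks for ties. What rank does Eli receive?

Sorted (ascending): 216, 268, 331, 338, 357, 410, 504, 543, 543, 615
The 2 values of 543 occupy positions 8–9 → each gets rank 8.
Eli has value 543 MPa → rank 8.

8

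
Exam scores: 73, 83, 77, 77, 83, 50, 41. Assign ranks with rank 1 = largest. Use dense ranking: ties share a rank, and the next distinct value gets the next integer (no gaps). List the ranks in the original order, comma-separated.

3, 1, 2, 2, 1, 4, 5

Sorted (descending): 83, 83, 77, 77, 73, 50, 41
The 2 values of 83 share dense rank 1.
The 2 values of 77 share dense rank 2.
Remaining distinct values take the next consecutive integers.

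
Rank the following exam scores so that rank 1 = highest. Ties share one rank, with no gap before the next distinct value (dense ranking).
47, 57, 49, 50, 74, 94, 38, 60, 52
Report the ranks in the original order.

Sorted (descending): 94, 74, 60, 57, 52, 50, 49, 47, 38
No ties — each value takes its position as its rank.

8, 4, 7, 6, 2, 1, 9, 3, 5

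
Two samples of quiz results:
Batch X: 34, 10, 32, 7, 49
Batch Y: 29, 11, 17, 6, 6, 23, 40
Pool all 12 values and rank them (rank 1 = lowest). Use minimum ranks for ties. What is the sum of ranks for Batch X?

38

Sorted (ascending): 6, 6, 7, 10, 11, 17, 23, 29, 32, 34, 40, 49
The 2 values of 6 occupy positions 1–2 → each gets rank 1.
Batch X values → pooled ranks: 34→10, 10→4, 32→9, 7→3, 49→12
Rank sum = 10 + 4 + 9 + 3 + 12 = 38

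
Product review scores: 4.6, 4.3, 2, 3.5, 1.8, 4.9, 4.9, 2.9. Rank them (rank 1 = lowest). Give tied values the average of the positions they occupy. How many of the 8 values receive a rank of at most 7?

6

Sorted (ascending): 1.8, 2, 2.9, 3.5, 4.3, 4.6, 4.9, 4.9
The 2 values of 4.9 occupy positions 7–8 → average rank (7+8)/2 = 7.5.
Ranks ≤ 7: {1, 2, 3, 4, 5, 6} → 6 values.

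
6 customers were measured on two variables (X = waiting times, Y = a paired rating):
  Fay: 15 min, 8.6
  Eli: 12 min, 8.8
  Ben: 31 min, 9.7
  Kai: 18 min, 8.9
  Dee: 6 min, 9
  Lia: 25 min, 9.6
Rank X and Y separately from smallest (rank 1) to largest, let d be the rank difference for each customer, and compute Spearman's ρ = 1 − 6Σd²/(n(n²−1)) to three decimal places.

Ranks of variable 1: 3, 2, 6, 4, 1, 5
Ranks of variable 2: 1, 2, 6, 3, 4, 5
d = r₁ − r₂: 2, 0, 0, 1, -3, 0
d²: 4, 0, 0, 1, 9, 0; Σd² = 14
ρ = 1 − 6·14/(6·35) = 1 − 84/210 = 0.600

0.600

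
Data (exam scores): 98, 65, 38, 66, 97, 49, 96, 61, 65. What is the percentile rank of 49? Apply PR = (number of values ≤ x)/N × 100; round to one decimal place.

N = 9.
Strictly below 49: 1. Equal to 49: 1.
PR = 2/9 × 100 = 22.2

22.2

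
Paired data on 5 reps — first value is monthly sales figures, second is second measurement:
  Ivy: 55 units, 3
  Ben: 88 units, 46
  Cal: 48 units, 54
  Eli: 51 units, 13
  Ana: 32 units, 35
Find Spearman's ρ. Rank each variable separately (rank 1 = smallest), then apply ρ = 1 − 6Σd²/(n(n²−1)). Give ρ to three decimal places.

Ranks of variable 1: 4, 5, 2, 3, 1
Ranks of variable 2: 1, 4, 5, 2, 3
d = r₁ − r₂: 3, 1, -3, 1, -2
d²: 9, 1, 9, 1, 4; Σd² = 24
ρ = 1 − 6·24/(5·24) = 1 − 144/120 = -0.200

-0.200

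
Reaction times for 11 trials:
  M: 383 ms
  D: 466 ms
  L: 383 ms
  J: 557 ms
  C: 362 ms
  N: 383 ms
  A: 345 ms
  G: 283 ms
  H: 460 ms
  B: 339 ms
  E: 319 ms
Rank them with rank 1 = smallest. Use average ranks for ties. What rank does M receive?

7

Sorted (ascending): 283, 319, 339, 345, 362, 383, 383, 383, 460, 466, 557
The 3 values of 383 occupy positions 6–8 → average rank 7.
M has value 383 ms → rank 7.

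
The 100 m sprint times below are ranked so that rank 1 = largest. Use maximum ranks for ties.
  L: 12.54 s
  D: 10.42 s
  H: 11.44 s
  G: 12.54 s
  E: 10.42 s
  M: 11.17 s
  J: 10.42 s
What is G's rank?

Sorted (descending): 12.54, 12.54, 11.44, 11.17, 10.42, 10.42, 10.42
The 2 values of 12.54 occupy positions 1–2 → each gets rank 2.
The 3 values of 10.42 occupy positions 5–7 → each gets rank 7.
G has value 12.54 s → rank 2.

2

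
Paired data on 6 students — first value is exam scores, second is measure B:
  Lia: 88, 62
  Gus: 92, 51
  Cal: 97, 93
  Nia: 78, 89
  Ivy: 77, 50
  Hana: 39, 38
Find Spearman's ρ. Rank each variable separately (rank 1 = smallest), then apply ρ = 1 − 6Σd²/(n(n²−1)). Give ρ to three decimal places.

0.771

Ranks of variable 1: 4, 5, 6, 3, 2, 1
Ranks of variable 2: 4, 3, 6, 5, 2, 1
d = r₁ − r₂: 0, 2, 0, -2, 0, 0
d²: 0, 4, 0, 4, 0, 0; Σd² = 8
ρ = 1 − 6·8/(6·35) = 1 − 48/210 = 0.771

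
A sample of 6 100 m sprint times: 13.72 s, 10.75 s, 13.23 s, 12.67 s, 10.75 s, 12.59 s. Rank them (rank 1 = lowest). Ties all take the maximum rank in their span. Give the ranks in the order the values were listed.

6, 2, 5, 4, 2, 3

Sorted (ascending): 10.75, 10.75, 12.59, 12.67, 13.23, 13.72
The 2 values of 10.75 occupy positions 1–2 → each gets rank 2.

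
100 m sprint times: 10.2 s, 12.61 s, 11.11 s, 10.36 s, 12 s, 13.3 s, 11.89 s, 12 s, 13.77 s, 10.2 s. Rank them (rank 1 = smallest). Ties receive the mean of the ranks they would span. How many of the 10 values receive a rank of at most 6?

Sorted (ascending): 10.2, 10.2, 10.36, 11.11, 11.89, 12, 12, 12.61, 13.3, 13.77
The 2 values of 10.2 occupy positions 1–2 → average rank (1+2)/2 = 1.5.
The 2 values of 12 occupy positions 6–7 → average rank (6+7)/2 = 6.5.
Ranks ≤ 6: {1.5, 1.5, 3, 4, 5} → 5 values.

5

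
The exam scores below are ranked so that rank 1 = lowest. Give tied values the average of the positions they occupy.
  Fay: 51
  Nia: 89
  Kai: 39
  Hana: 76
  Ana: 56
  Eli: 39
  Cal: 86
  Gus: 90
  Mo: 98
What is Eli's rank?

Sorted (ascending): 39, 39, 51, 56, 76, 86, 89, 90, 98
The 2 values of 39 occupy positions 1–2 → average rank (1+2)/2 = 1.5.
Eli has value 39 → rank 1.5.

1.5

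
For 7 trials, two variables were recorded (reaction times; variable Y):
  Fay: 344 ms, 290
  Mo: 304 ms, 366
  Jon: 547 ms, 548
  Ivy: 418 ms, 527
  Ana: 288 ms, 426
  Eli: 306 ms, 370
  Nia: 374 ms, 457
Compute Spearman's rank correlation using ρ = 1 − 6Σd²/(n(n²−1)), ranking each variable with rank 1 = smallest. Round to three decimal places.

0.679

Ranks of variable 1: 4, 2, 7, 6, 1, 3, 5
Ranks of variable 2: 1, 2, 7, 6, 4, 3, 5
d = r₁ − r₂: 3, 0, 0, 0, -3, 0, 0
d²: 9, 0, 0, 0, 9, 0, 0; Σd² = 18
ρ = 1 − 6·18/(7·48) = 1 − 108/336 = 0.679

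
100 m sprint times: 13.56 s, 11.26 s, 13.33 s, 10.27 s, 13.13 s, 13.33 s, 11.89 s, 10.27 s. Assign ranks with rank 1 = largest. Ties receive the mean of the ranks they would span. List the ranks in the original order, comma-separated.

1, 6, 2.5, 7.5, 4, 2.5, 5, 7.5

Sorted (descending): 13.56, 13.33, 13.33, 13.13, 11.89, 11.26, 10.27, 10.27
The 2 values of 13.33 occupy positions 2–3 → average rank (2+3)/2 = 2.5.
The 2 values of 10.27 occupy positions 7–8 → average rank (7+8)/2 = 7.5.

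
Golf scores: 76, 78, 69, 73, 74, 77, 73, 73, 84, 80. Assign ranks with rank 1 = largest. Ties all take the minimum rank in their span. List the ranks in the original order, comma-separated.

5, 3, 10, 7, 6, 4, 7, 7, 1, 2

Sorted (descending): 84, 80, 78, 77, 76, 74, 73, 73, 73, 69
The 3 values of 73 occupy positions 7–9 → each gets rank 7.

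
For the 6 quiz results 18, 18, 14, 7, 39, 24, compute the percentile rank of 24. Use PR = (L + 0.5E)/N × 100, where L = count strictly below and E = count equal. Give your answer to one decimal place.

75.0

N = 6.
Strictly below 24: 4. Equal to 24: 1.
PR = (4 + 0.5·1)/6 × 100 = 75.0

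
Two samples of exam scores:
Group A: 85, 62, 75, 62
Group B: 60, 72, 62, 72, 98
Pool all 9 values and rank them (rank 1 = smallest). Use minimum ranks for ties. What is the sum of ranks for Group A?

Sorted (ascending): 60, 62, 62, 62, 72, 72, 75, 85, 98
The 3 values of 62 occupy positions 2–4 → each gets rank 2.
The 2 values of 72 occupy positions 5–6 → each gets rank 5.
Group A values → pooled ranks: 85→8, 62→2, 75→7, 62→2
Rank sum = 8 + 2 + 7 + 2 = 19

19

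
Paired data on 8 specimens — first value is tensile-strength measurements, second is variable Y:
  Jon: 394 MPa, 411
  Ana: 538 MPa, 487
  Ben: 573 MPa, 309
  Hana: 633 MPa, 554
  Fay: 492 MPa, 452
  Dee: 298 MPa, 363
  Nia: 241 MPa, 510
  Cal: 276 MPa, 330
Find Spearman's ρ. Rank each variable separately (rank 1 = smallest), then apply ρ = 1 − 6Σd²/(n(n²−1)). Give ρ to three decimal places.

Ranks of variable 1: 4, 6, 7, 8, 5, 3, 1, 2
Ranks of variable 2: 4, 6, 1, 8, 5, 3, 7, 2
d = r₁ − r₂: 0, 0, 6, 0, 0, 0, -6, 0
d²: 0, 0, 36, 0, 0, 0, 36, 0; Σd² = 72
ρ = 1 − 6·72/(8·63) = 1 − 432/504 = 0.143

0.143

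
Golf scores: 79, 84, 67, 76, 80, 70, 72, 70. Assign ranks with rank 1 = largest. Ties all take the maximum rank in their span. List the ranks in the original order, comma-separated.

3, 1, 8, 4, 2, 7, 5, 7

Sorted (descending): 84, 80, 79, 76, 72, 70, 70, 67
The 2 values of 70 occupy positions 6–7 → each gets rank 7.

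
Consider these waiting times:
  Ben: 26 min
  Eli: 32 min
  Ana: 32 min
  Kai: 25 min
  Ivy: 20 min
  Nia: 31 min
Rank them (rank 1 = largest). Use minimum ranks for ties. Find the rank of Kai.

5

Sorted (descending): 32, 32, 31, 26, 25, 20
The 2 values of 32 occupy positions 1–2 → each gets rank 1.
Kai has value 25 min → rank 5.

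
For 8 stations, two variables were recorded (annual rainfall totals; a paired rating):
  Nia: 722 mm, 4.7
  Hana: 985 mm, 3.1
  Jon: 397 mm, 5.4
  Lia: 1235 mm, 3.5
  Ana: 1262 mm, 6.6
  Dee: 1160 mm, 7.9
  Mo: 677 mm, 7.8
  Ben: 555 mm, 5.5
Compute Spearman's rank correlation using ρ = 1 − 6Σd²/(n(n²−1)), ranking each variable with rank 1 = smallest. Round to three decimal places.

Ranks of variable 1: 4, 5, 1, 7, 8, 6, 3, 2
Ranks of variable 2: 3, 1, 4, 2, 6, 8, 7, 5
d = r₁ − r₂: 1, 4, -3, 5, 2, -2, -4, -3
d²: 1, 16, 9, 25, 4, 4, 16, 9; Σd² = 84
ρ = 1 − 6·84/(8·63) = 1 − 504/504 = 0.000

0.000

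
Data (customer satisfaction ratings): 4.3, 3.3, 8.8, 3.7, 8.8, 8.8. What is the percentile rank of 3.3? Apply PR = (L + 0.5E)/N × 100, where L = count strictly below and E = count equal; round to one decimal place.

N = 6.
Strictly below 3.3: 0. Equal to 3.3: 1.
PR = (0 + 0.5·1)/6 × 100 = 8.3

8.3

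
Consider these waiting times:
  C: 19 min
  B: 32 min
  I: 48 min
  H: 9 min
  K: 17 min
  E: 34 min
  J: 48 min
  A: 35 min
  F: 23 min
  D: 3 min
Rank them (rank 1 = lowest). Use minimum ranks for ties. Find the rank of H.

2

Sorted (ascending): 3, 9, 17, 19, 23, 32, 34, 35, 48, 48
The 2 values of 48 occupy positions 9–10 → each gets rank 9.
H has value 9 min → rank 2.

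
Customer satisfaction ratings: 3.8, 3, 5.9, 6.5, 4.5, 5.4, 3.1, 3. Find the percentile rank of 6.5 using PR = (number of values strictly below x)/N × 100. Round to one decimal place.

N = 8.
Strictly below 6.5: 7. Equal to 6.5: 1.
PR = 7/8 × 100 = 87.5

87.5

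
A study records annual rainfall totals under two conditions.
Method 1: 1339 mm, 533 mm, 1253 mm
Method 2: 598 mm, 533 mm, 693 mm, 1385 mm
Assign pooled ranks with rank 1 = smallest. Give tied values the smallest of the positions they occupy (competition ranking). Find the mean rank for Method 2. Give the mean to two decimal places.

Sorted (ascending): 533, 533, 598, 693, 1253, 1339, 1385
The 2 values of 533 occupy positions 1–2 → each gets rank 1.
Method 2 values → pooled ranks: 598→3, 533→1, 693→4, 1385→7
Mean rank = (3 + 1 + 4 + 7) / 4 = 3.75

3.75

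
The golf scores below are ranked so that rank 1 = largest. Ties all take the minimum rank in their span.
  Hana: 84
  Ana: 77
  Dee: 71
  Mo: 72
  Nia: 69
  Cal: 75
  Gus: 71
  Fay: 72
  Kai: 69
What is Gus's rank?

6

Sorted (descending): 84, 77, 75, 72, 72, 71, 71, 69, 69
The 2 values of 72 occupy positions 4–5 → each gets rank 4.
The 2 values of 71 occupy positions 6–7 → each gets rank 6.
The 2 values of 69 occupy positions 8–9 → each gets rank 8.
Gus has value 71 → rank 6.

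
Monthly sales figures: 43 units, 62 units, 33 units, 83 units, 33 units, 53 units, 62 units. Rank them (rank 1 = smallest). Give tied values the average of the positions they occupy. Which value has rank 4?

53

Sorted (ascending): 33, 33, 43, 53, 62, 62, 83
The 2 values of 33 occupy positions 1–2 → average rank (1+2)/2 = 1.5.
The 2 values of 62 occupy positions 5–6 → average rank (5+6)/2 = 5.5.
Rank 4 → value 53.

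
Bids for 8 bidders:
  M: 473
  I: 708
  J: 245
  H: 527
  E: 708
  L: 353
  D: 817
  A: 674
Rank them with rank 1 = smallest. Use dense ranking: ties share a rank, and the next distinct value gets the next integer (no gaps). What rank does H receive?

Sorted (ascending): 245, 353, 473, 527, 674, 708, 708, 817
The 2 values of 708 share dense rank 6.
Remaining distinct values take the next consecutive integers.
H has value 527 → rank 4.

4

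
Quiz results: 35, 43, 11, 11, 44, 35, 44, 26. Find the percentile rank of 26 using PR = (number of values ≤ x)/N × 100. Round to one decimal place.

37.5

N = 8.
Strictly below 26: 2. Equal to 26: 1.
PR = 3/8 × 100 = 37.5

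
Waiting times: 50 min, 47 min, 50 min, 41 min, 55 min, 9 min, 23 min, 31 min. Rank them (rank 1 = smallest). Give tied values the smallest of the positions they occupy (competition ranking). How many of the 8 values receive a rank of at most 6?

Sorted (ascending): 9, 23, 31, 41, 47, 50, 50, 55
The 2 values of 50 occupy positions 6–7 → each gets rank 6.
Ranks ≤ 6: {1, 2, 3, 4, 5, 6, 6} → 7 values.

7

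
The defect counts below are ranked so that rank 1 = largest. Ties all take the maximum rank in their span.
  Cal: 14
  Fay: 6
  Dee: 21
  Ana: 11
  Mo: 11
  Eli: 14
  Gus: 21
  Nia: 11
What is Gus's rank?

2

Sorted (descending): 21, 21, 14, 14, 11, 11, 11, 6
The 2 values of 21 occupy positions 1–2 → each gets rank 2.
The 2 values of 14 occupy positions 3–4 → each gets rank 4.
The 3 values of 11 occupy positions 5–7 → each gets rank 7.
Gus has value 21 → rank 2.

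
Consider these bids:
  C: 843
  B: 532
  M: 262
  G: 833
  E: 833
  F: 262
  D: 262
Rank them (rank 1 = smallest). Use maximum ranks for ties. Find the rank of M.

3

Sorted (ascending): 262, 262, 262, 532, 833, 833, 843
The 3 values of 262 occupy positions 1–3 → each gets rank 3.
The 2 values of 833 occupy positions 5–6 → each gets rank 6.
M has value 262 → rank 3.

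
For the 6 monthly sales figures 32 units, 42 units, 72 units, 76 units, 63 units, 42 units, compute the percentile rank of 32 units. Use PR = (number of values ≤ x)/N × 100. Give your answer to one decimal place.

N = 6.
Strictly below 32: 0. Equal to 32: 1.
PR = 1/6 × 100 = 16.7

16.7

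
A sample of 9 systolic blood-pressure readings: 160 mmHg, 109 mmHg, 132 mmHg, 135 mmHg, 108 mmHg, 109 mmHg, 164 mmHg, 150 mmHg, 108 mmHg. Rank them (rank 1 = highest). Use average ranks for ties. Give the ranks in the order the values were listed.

Sorted (descending): 164, 160, 150, 135, 132, 109, 109, 108, 108
The 2 values of 109 occupy positions 6–7 → average rank (6+7)/2 = 6.5.
The 2 values of 108 occupy positions 8–9 → average rank (8+9)/2 = 8.5.

2, 6.5, 5, 4, 8.5, 6.5, 1, 3, 8.5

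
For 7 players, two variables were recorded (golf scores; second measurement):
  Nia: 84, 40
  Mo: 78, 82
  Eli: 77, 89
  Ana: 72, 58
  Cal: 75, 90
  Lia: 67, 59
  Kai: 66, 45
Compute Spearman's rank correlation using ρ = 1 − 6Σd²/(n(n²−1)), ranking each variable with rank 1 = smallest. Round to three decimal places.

0.071

Ranks of variable 1: 7, 6, 5, 3, 4, 2, 1
Ranks of variable 2: 1, 5, 6, 3, 7, 4, 2
d = r₁ − r₂: 6, 1, -1, 0, -3, -2, -1
d²: 36, 1, 1, 0, 9, 4, 1; Σd² = 52
ρ = 1 − 6·52/(7·48) = 1 − 312/336 = 0.071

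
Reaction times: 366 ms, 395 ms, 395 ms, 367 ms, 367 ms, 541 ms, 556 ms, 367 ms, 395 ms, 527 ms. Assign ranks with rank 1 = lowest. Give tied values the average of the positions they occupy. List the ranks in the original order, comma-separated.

1, 6, 6, 3, 3, 9, 10, 3, 6, 8

Sorted (ascending): 366, 367, 367, 367, 395, 395, 395, 527, 541, 556
The 3 values of 367 occupy positions 2–4 → average rank 3.
The 3 values of 395 occupy positions 5–7 → average rank 6.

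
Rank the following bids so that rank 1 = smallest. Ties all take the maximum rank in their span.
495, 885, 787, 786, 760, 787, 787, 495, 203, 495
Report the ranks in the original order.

Sorted (ascending): 203, 495, 495, 495, 760, 786, 787, 787, 787, 885
The 3 values of 495 occupy positions 2–4 → each gets rank 4.
The 3 values of 787 occupy positions 7–9 → each gets rank 9.

4, 10, 9, 6, 5, 9, 9, 4, 1, 4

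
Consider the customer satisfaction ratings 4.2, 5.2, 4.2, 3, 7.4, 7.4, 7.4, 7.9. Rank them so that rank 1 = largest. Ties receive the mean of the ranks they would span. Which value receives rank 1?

Sorted (descending): 7.9, 7.4, 7.4, 7.4, 5.2, 4.2, 4.2, 3
The 3 values of 7.4 occupy positions 2–4 → average rank 3.
The 2 values of 4.2 occupy positions 6–7 → average rank (6+7)/2 = 6.5.
Rank 1 → value 7.9.

7.9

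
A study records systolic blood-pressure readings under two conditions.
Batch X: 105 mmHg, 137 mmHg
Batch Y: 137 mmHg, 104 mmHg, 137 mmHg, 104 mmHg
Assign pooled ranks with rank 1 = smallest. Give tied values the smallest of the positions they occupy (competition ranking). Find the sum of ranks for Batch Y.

Sorted (ascending): 104, 104, 105, 137, 137, 137
The 2 values of 104 occupy positions 1–2 → each gets rank 1.
The 3 values of 137 occupy positions 4–6 → each gets rank 4.
Batch Y values → pooled ranks: 137→4, 104→1, 137→4, 104→1
Rank sum = 4 + 1 + 4 + 1 = 10

10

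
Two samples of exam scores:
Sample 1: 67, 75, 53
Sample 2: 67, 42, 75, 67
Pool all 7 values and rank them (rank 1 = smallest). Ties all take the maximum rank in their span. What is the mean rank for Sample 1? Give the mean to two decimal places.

Sorted (ascending): 42, 53, 67, 67, 67, 75, 75
The 3 values of 67 occupy positions 3–5 → each gets rank 5.
The 2 values of 75 occupy positions 6–7 → each gets rank 7.
Sample 1 values → pooled ranks: 67→5, 75→7, 53→2
Mean rank = (5 + 7 + 2) / 3 = 4.67

4.67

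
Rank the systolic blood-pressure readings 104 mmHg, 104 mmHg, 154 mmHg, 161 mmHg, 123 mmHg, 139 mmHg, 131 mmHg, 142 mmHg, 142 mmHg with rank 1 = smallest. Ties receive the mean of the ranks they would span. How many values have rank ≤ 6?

5

Sorted (ascending): 104, 104, 123, 131, 139, 142, 142, 154, 161
The 2 values of 104 occupy positions 1–2 → average rank (1+2)/2 = 1.5.
The 2 values of 142 occupy positions 6–7 → average rank (6+7)/2 = 6.5.
Ranks ≤ 6: {1.5, 1.5, 3, 4, 5} → 5 values.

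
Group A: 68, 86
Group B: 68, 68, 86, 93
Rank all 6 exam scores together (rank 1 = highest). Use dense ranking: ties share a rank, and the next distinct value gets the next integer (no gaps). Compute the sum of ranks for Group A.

5

Sorted (descending): 93, 86, 86, 68, 68, 68
The 2 values of 86 share dense rank 2.
The 3 values of 68 share dense rank 3.
Remaining distinct values take the next consecutive integers.
Group A values → pooled ranks: 68→3, 86→2
Rank sum = 3 + 2 = 5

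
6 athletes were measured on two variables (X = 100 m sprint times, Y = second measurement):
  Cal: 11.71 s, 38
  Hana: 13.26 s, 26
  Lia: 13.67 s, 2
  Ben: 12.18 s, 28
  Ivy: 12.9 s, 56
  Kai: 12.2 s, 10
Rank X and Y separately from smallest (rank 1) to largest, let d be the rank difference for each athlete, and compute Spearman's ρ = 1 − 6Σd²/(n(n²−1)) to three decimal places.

Ranks of variable 1: 1, 5, 6, 2, 4, 3
Ranks of variable 2: 5, 3, 1, 4, 6, 2
d = r₁ − r₂: -4, 2, 5, -2, -2, 1
d²: 16, 4, 25, 4, 4, 1; Σd² = 54
ρ = 1 − 6·54/(6·35) = 1 − 324/210 = -0.543

-0.543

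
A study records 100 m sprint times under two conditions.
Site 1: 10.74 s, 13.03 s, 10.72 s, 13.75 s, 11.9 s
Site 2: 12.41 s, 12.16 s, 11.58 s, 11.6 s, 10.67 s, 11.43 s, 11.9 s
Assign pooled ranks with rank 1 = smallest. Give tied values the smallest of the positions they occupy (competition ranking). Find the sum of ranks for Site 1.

35

Sorted (ascending): 10.67, 10.72, 10.74, 11.43, 11.58, 11.6, 11.9, 11.9, 12.16, 12.41, 13.03, 13.75
The 2 values of 11.9 occupy positions 7–8 → each gets rank 7.
Site 1 values → pooled ranks: 10.74→3, 13.03→11, 10.72→2, 13.75→12, 11.9→7
Rank sum = 3 + 11 + 2 + 12 + 7 = 35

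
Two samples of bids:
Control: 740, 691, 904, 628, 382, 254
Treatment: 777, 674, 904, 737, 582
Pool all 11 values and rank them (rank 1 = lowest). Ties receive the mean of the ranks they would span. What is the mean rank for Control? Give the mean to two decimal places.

5.25

Sorted (ascending): 254, 382, 582, 628, 674, 691, 737, 740, 777, 904, 904
The 2 values of 904 occupy positions 10–11 → average rank (10+11)/2 = 10.5.
Control values → pooled ranks: 740→8, 691→6, 904→10.5, 628→4, 382→2, 254→1
Mean rank = (8 + 6 + 10.5 + 4 + 2 + 1) / 6 = 5.25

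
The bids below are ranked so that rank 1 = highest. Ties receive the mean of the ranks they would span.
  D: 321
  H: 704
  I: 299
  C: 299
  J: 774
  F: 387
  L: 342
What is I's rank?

Sorted (descending): 774, 704, 387, 342, 321, 299, 299
The 2 values of 299 occupy positions 6–7 → average rank (6+7)/2 = 6.5.
I has value 299 → rank 6.5.

6.5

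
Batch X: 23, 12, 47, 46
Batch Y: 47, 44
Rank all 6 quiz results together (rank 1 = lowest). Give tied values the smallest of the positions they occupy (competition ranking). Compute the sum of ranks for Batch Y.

Sorted (ascending): 12, 23, 44, 46, 47, 47
The 2 values of 47 occupy positions 5–6 → each gets rank 5.
Batch Y values → pooled ranks: 47→5, 44→3
Rank sum = 5 + 3 = 8

8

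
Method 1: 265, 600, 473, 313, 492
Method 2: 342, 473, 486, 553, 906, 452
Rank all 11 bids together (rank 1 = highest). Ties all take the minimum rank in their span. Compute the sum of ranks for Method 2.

Sorted (descending): 906, 600, 553, 492, 486, 473, 473, 452, 342, 313, 265
The 2 values of 473 occupy positions 6–7 → each gets rank 6.
Method 2 values → pooled ranks: 342→9, 473→6, 486→5, 553→3, 906→1, 452→8
Rank sum = 9 + 6 + 5 + 3 + 1 + 8 = 32

32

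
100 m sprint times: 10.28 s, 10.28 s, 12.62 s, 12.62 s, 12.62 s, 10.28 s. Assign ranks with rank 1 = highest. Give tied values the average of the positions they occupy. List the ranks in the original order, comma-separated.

5, 5, 2, 2, 2, 5

Sorted (descending): 12.62, 12.62, 12.62, 10.28, 10.28, 10.28
The 3 values of 12.62 occupy positions 1–3 → average rank 2.
The 3 values of 10.28 occupy positions 4–6 → average rank 5.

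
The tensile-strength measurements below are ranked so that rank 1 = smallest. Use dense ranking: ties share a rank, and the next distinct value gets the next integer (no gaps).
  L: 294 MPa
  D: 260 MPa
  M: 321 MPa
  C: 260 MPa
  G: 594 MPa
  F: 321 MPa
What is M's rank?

Sorted (ascending): 260, 260, 294, 321, 321, 594
The 2 values of 260 share dense rank 1.
The 2 values of 321 share dense rank 3.
Remaining distinct values take the next consecutive integers.
M has value 321 MPa → rank 3.

3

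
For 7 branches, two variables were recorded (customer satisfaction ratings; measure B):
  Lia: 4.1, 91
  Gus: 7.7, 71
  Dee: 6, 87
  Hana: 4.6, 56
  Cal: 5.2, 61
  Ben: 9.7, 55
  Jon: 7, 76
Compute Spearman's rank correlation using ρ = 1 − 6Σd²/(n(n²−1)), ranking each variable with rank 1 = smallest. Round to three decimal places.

-0.429

Ranks of variable 1: 1, 6, 4, 2, 3, 7, 5
Ranks of variable 2: 7, 4, 6, 2, 3, 1, 5
d = r₁ − r₂: -6, 2, -2, 0, 0, 6, 0
d²: 36, 4, 4, 0, 0, 36, 0; Σd² = 80
ρ = 1 − 6·80/(7·48) = 1 − 480/336 = -0.429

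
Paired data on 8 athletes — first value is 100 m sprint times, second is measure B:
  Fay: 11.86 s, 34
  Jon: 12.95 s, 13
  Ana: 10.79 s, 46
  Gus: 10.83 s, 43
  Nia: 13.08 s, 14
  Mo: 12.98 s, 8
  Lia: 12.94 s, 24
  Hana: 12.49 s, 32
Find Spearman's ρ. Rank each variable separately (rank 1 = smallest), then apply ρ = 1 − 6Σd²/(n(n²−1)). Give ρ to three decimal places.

-0.929

Ranks of variable 1: 3, 6, 1, 2, 8, 7, 5, 4
Ranks of variable 2: 6, 2, 8, 7, 3, 1, 4, 5
d = r₁ − r₂: -3, 4, -7, -5, 5, 6, 1, -1
d²: 9, 16, 49, 25, 25, 36, 1, 1; Σd² = 162
ρ = 1 − 6·162/(8·63) = 1 − 972/504 = -0.929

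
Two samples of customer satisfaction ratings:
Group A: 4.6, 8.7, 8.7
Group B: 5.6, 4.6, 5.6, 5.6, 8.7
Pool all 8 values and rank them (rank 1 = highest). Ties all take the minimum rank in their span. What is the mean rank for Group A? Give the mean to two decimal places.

Sorted (descending): 8.7, 8.7, 8.7, 5.6, 5.6, 5.6, 4.6, 4.6
The 3 values of 8.7 occupy positions 1–3 → each gets rank 1.
The 3 values of 5.6 occupy positions 4–6 → each gets rank 4.
The 2 values of 4.6 occupy positions 7–8 → each gets rank 7.
Group A values → pooled ranks: 4.6→7, 8.7→1, 8.7→1
Mean rank = (7 + 1 + 1) / 3 = 3.00

3.00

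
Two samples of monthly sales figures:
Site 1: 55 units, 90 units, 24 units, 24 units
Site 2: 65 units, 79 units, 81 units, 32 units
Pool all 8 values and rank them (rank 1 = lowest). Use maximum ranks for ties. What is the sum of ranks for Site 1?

16

Sorted (ascending): 24, 24, 32, 55, 65, 79, 81, 90
The 2 values of 24 occupy positions 1–2 → each gets rank 2.
Site 1 values → pooled ranks: 55→4, 90→8, 24→2, 24→2
Rank sum = 4 + 8 + 2 + 2 = 16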